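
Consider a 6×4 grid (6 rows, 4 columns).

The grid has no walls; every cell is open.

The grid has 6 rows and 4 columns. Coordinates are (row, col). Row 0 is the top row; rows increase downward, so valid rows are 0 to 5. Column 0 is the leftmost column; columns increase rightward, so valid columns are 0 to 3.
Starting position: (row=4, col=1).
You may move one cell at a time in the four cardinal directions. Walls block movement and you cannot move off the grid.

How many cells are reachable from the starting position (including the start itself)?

Answer: Reachable cells: 24

Derivation:
BFS flood-fill from (row=4, col=1):
  Distance 0: (row=4, col=1)
  Distance 1: (row=3, col=1), (row=4, col=0), (row=4, col=2), (row=5, col=1)
  Distance 2: (row=2, col=1), (row=3, col=0), (row=3, col=2), (row=4, col=3), (row=5, col=0), (row=5, col=2)
  Distance 3: (row=1, col=1), (row=2, col=0), (row=2, col=2), (row=3, col=3), (row=5, col=3)
  Distance 4: (row=0, col=1), (row=1, col=0), (row=1, col=2), (row=2, col=3)
  Distance 5: (row=0, col=0), (row=0, col=2), (row=1, col=3)
  Distance 6: (row=0, col=3)
Total reachable: 24 (grid has 24 open cells total)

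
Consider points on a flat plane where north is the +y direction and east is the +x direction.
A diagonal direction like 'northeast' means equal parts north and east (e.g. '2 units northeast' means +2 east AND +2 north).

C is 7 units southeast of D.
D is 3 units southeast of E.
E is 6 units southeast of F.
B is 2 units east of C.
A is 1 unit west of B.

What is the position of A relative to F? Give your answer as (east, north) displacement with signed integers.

Answer: A is at (east=17, north=-16) relative to F.

Derivation:
Place F at the origin (east=0, north=0).
  E is 6 units southeast of F: delta (east=+6, north=-6); E at (east=6, north=-6).
  D is 3 units southeast of E: delta (east=+3, north=-3); D at (east=9, north=-9).
  C is 7 units southeast of D: delta (east=+7, north=-7); C at (east=16, north=-16).
  B is 2 units east of C: delta (east=+2, north=+0); B at (east=18, north=-16).
  A is 1 unit west of B: delta (east=-1, north=+0); A at (east=17, north=-16).
Therefore A relative to F: (east=17, north=-16).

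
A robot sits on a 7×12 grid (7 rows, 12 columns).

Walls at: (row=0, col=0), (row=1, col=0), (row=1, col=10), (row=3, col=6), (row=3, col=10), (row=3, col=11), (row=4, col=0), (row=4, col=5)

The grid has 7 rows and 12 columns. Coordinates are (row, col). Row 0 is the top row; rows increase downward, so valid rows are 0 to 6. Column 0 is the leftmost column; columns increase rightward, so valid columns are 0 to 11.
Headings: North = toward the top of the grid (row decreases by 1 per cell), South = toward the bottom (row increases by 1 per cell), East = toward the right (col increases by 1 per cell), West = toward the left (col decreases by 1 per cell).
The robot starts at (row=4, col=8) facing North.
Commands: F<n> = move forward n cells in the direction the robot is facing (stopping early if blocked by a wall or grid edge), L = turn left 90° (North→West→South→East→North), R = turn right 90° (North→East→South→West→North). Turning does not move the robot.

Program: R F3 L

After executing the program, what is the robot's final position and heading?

Answer: Final position: (row=4, col=11), facing North

Derivation:
Start: (row=4, col=8), facing North
  R: turn right, now facing East
  F3: move forward 3, now at (row=4, col=11)
  L: turn left, now facing North
Final: (row=4, col=11), facing North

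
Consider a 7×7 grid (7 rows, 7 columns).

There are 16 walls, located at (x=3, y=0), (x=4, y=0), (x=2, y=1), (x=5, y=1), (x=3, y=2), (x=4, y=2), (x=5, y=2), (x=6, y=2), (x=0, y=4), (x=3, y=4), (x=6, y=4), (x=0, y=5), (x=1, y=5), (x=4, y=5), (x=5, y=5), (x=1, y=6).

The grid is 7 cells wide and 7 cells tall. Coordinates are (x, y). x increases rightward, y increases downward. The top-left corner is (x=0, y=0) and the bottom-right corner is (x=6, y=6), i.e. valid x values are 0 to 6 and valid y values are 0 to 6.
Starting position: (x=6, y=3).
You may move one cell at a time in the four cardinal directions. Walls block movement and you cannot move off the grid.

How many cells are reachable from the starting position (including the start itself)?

BFS flood-fill from (x=6, y=3):
  Distance 0: (x=6, y=3)
  Distance 1: (x=5, y=3)
  Distance 2: (x=4, y=3), (x=5, y=4)
  Distance 3: (x=3, y=3), (x=4, y=4)
  Distance 4: (x=2, y=3)
  Distance 5: (x=2, y=2), (x=1, y=3), (x=2, y=4)
  Distance 6: (x=1, y=2), (x=0, y=3), (x=1, y=4), (x=2, y=5)
  Distance 7: (x=1, y=1), (x=0, y=2), (x=3, y=5), (x=2, y=6)
  Distance 8: (x=1, y=0), (x=0, y=1), (x=3, y=6)
  Distance 9: (x=0, y=0), (x=2, y=0), (x=4, y=6)
  Distance 10: (x=5, y=6)
  Distance 11: (x=6, y=6)
  Distance 12: (x=6, y=5)
Total reachable: 27 (grid has 33 open cells total)

Answer: Reachable cells: 27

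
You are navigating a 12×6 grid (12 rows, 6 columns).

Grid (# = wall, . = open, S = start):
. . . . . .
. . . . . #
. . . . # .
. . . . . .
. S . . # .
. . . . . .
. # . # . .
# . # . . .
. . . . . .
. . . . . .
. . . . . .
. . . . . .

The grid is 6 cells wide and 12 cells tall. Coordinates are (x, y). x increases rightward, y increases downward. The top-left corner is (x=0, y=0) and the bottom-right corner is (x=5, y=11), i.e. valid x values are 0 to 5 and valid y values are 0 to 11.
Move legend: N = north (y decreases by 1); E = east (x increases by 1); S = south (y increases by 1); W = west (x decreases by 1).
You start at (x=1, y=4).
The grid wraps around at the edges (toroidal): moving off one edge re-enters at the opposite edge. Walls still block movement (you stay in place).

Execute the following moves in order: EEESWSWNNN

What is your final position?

Answer: Final position: (x=2, y=3)

Derivation:
Start: (x=1, y=4)
  E (east): (x=1, y=4) -> (x=2, y=4)
  E (east): (x=2, y=4) -> (x=3, y=4)
  E (east): blocked, stay at (x=3, y=4)
  S (south): (x=3, y=4) -> (x=3, y=5)
  W (west): (x=3, y=5) -> (x=2, y=5)
  S (south): (x=2, y=5) -> (x=2, y=6)
  W (west): blocked, stay at (x=2, y=6)
  N (north): (x=2, y=6) -> (x=2, y=5)
  N (north): (x=2, y=5) -> (x=2, y=4)
  N (north): (x=2, y=4) -> (x=2, y=3)
Final: (x=2, y=3)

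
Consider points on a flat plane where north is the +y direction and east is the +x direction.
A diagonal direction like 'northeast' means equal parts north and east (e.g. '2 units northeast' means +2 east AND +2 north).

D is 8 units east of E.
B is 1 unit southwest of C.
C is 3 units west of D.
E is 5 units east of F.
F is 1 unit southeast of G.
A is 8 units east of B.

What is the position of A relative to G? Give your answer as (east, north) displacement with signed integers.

Answer: A is at (east=18, north=-2) relative to G.

Derivation:
Place G at the origin (east=0, north=0).
  F is 1 unit southeast of G: delta (east=+1, north=-1); F at (east=1, north=-1).
  E is 5 units east of F: delta (east=+5, north=+0); E at (east=6, north=-1).
  D is 8 units east of E: delta (east=+8, north=+0); D at (east=14, north=-1).
  C is 3 units west of D: delta (east=-3, north=+0); C at (east=11, north=-1).
  B is 1 unit southwest of C: delta (east=-1, north=-1); B at (east=10, north=-2).
  A is 8 units east of B: delta (east=+8, north=+0); A at (east=18, north=-2).
Therefore A relative to G: (east=18, north=-2).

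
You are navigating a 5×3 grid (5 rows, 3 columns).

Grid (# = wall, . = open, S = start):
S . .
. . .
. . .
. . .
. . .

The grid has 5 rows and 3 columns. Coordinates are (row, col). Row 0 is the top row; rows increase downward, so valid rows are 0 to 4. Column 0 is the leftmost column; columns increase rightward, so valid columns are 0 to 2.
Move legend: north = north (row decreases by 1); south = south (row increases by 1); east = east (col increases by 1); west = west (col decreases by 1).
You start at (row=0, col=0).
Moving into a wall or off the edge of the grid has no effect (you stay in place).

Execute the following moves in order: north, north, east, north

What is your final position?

Answer: Final position: (row=0, col=1)

Derivation:
Start: (row=0, col=0)
  north (north): blocked, stay at (row=0, col=0)
  north (north): blocked, stay at (row=0, col=0)
  east (east): (row=0, col=0) -> (row=0, col=1)
  north (north): blocked, stay at (row=0, col=1)
Final: (row=0, col=1)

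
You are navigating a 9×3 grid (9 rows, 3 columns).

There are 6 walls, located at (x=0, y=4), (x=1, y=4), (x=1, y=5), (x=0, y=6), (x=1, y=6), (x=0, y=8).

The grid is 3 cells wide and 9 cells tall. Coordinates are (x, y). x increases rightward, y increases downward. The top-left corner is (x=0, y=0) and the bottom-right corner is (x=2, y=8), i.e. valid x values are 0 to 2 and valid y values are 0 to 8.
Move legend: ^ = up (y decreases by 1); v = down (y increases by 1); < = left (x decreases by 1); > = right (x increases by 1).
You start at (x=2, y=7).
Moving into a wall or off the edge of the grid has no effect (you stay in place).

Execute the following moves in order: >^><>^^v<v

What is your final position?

Start: (x=2, y=7)
  > (right): blocked, stay at (x=2, y=7)
  ^ (up): (x=2, y=7) -> (x=2, y=6)
  > (right): blocked, stay at (x=2, y=6)
  < (left): blocked, stay at (x=2, y=6)
  > (right): blocked, stay at (x=2, y=6)
  ^ (up): (x=2, y=6) -> (x=2, y=5)
  ^ (up): (x=2, y=5) -> (x=2, y=4)
  v (down): (x=2, y=4) -> (x=2, y=5)
  < (left): blocked, stay at (x=2, y=5)
  v (down): (x=2, y=5) -> (x=2, y=6)
Final: (x=2, y=6)

Answer: Final position: (x=2, y=6)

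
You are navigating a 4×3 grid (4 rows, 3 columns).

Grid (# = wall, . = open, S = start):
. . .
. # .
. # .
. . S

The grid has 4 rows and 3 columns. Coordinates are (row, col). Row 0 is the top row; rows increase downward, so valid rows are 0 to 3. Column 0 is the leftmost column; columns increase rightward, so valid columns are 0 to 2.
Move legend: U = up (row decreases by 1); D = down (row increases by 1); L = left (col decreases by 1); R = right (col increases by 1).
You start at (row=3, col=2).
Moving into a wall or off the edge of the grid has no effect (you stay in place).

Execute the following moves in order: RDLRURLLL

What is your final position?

Start: (row=3, col=2)
  R (right): blocked, stay at (row=3, col=2)
  D (down): blocked, stay at (row=3, col=2)
  L (left): (row=3, col=2) -> (row=3, col=1)
  R (right): (row=3, col=1) -> (row=3, col=2)
  U (up): (row=3, col=2) -> (row=2, col=2)
  R (right): blocked, stay at (row=2, col=2)
  [×3]L (left): blocked, stay at (row=2, col=2)
Final: (row=2, col=2)

Answer: Final position: (row=2, col=2)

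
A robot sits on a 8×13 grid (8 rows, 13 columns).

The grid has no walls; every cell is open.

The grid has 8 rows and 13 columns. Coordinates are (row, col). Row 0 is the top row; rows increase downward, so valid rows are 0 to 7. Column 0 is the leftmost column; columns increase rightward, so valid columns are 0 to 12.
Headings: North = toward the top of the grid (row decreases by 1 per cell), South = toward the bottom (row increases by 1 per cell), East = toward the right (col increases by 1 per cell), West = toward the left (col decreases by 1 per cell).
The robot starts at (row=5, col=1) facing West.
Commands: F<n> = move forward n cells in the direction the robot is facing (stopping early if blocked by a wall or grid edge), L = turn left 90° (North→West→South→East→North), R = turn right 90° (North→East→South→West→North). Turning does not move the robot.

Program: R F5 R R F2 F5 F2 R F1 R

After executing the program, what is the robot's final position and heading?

Start: (row=5, col=1), facing West
  R: turn right, now facing North
  F5: move forward 5, now at (row=0, col=1)
  R: turn right, now facing East
  R: turn right, now facing South
  F2: move forward 2, now at (row=2, col=1)
  F5: move forward 5, now at (row=7, col=1)
  F2: move forward 0/2 (blocked), now at (row=7, col=1)
  R: turn right, now facing West
  F1: move forward 1, now at (row=7, col=0)
  R: turn right, now facing North
Final: (row=7, col=0), facing North

Answer: Final position: (row=7, col=0), facing North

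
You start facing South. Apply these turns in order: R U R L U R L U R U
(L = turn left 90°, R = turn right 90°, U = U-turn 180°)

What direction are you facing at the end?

Start: South
  R (right (90° clockwise)) -> West
  U (U-turn (180°)) -> East
  R (right (90° clockwise)) -> South
  L (left (90° counter-clockwise)) -> East
  U (U-turn (180°)) -> West
  R (right (90° clockwise)) -> North
  L (left (90° counter-clockwise)) -> West
  U (U-turn (180°)) -> East
  R (right (90° clockwise)) -> South
  U (U-turn (180°)) -> North
Final: North

Answer: Final heading: North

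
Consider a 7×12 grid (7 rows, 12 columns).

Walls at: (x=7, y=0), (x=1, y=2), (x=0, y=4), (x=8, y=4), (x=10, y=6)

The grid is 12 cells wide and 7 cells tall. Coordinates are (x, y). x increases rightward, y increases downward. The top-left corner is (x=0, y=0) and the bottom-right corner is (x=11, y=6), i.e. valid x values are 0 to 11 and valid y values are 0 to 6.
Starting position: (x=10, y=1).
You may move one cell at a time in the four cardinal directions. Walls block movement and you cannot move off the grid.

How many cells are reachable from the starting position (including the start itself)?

BFS flood-fill from (x=10, y=1):
  Distance 0: (x=10, y=1)
  Distance 1: (x=10, y=0), (x=9, y=1), (x=11, y=1), (x=10, y=2)
  Distance 2: (x=9, y=0), (x=11, y=0), (x=8, y=1), (x=9, y=2), (x=11, y=2), (x=10, y=3)
  Distance 3: (x=8, y=0), (x=7, y=1), (x=8, y=2), (x=9, y=3), (x=11, y=3), (x=10, y=4)
  Distance 4: (x=6, y=1), (x=7, y=2), (x=8, y=3), (x=9, y=4), (x=11, y=4), (x=10, y=5)
  Distance 5: (x=6, y=0), (x=5, y=1), (x=6, y=2), (x=7, y=3), (x=9, y=5), (x=11, y=5)
  Distance 6: (x=5, y=0), (x=4, y=1), (x=5, y=2), (x=6, y=3), (x=7, y=4), (x=8, y=5), (x=9, y=6), (x=11, y=6)
  Distance 7: (x=4, y=0), (x=3, y=1), (x=4, y=2), (x=5, y=3), (x=6, y=4), (x=7, y=5), (x=8, y=6)
  Distance 8: (x=3, y=0), (x=2, y=1), (x=3, y=2), (x=4, y=3), (x=5, y=4), (x=6, y=5), (x=7, y=6)
  Distance 9: (x=2, y=0), (x=1, y=1), (x=2, y=2), (x=3, y=3), (x=4, y=4), (x=5, y=5), (x=6, y=6)
  Distance 10: (x=1, y=0), (x=0, y=1), (x=2, y=3), (x=3, y=4), (x=4, y=5), (x=5, y=6)
  Distance 11: (x=0, y=0), (x=0, y=2), (x=1, y=3), (x=2, y=4), (x=3, y=5), (x=4, y=6)
  Distance 12: (x=0, y=3), (x=1, y=4), (x=2, y=5), (x=3, y=6)
  Distance 13: (x=1, y=5), (x=2, y=6)
  Distance 14: (x=0, y=5), (x=1, y=6)
  Distance 15: (x=0, y=6)
Total reachable: 79 (grid has 79 open cells total)

Answer: Reachable cells: 79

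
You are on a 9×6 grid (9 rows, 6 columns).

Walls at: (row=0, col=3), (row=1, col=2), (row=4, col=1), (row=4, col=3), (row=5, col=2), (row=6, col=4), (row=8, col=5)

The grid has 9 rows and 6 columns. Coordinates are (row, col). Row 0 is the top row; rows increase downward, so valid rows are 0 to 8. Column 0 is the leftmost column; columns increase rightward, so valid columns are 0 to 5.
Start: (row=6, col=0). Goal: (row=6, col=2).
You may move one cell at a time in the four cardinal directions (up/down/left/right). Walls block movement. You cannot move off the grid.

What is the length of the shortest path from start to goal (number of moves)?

Answer: Shortest path length: 2

Derivation:
BFS from (row=6, col=0) until reaching (row=6, col=2):
  Distance 0: (row=6, col=0)
  Distance 1: (row=5, col=0), (row=6, col=1), (row=7, col=0)
  Distance 2: (row=4, col=0), (row=5, col=1), (row=6, col=2), (row=7, col=1), (row=8, col=0)  <- goal reached here
One shortest path (2 moves): (row=6, col=0) -> (row=6, col=1) -> (row=6, col=2)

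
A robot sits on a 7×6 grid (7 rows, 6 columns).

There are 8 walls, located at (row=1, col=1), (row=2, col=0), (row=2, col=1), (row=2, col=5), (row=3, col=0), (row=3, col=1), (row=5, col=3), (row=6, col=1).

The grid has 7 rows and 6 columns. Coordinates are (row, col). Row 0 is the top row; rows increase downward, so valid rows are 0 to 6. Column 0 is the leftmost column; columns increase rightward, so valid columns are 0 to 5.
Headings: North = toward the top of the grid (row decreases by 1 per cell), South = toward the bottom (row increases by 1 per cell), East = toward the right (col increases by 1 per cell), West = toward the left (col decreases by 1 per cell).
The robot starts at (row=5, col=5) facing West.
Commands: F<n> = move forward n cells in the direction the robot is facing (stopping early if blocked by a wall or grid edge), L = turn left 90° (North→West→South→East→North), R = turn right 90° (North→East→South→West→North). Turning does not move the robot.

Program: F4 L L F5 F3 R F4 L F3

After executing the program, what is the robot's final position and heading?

Start: (row=5, col=5), facing West
  F4: move forward 1/4 (blocked), now at (row=5, col=4)
  L: turn left, now facing South
  L: turn left, now facing East
  F5: move forward 1/5 (blocked), now at (row=5, col=5)
  F3: move forward 0/3 (blocked), now at (row=5, col=5)
  R: turn right, now facing South
  F4: move forward 1/4 (blocked), now at (row=6, col=5)
  L: turn left, now facing East
  F3: move forward 0/3 (blocked), now at (row=6, col=5)
Final: (row=6, col=5), facing East

Answer: Final position: (row=6, col=5), facing East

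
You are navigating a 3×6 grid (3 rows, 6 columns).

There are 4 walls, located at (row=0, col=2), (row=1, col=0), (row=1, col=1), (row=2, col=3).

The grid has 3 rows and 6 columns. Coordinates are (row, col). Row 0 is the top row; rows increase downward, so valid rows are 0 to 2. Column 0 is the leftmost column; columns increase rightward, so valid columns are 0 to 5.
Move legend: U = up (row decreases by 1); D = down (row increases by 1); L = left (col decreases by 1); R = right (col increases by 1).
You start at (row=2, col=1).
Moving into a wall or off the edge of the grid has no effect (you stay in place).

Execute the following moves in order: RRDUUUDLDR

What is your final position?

Answer: Final position: (row=2, col=2)

Derivation:
Start: (row=2, col=1)
  R (right): (row=2, col=1) -> (row=2, col=2)
  R (right): blocked, stay at (row=2, col=2)
  D (down): blocked, stay at (row=2, col=2)
  U (up): (row=2, col=2) -> (row=1, col=2)
  U (up): blocked, stay at (row=1, col=2)
  U (up): blocked, stay at (row=1, col=2)
  D (down): (row=1, col=2) -> (row=2, col=2)
  L (left): (row=2, col=2) -> (row=2, col=1)
  D (down): blocked, stay at (row=2, col=1)
  R (right): (row=2, col=1) -> (row=2, col=2)
Final: (row=2, col=2)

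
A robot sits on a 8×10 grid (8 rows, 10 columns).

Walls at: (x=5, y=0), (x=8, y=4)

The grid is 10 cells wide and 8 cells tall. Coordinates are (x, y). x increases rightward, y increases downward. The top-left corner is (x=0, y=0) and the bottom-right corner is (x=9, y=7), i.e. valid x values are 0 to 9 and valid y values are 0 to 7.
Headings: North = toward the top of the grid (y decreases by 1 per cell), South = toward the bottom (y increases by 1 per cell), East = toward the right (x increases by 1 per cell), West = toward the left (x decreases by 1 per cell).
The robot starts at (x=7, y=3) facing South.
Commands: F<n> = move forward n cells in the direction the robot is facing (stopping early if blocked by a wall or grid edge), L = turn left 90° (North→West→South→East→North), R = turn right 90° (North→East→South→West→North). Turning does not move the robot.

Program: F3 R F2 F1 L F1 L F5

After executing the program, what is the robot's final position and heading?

Answer: Final position: (x=9, y=7), facing East

Derivation:
Start: (x=7, y=3), facing South
  F3: move forward 3, now at (x=7, y=6)
  R: turn right, now facing West
  F2: move forward 2, now at (x=5, y=6)
  F1: move forward 1, now at (x=4, y=6)
  L: turn left, now facing South
  F1: move forward 1, now at (x=4, y=7)
  L: turn left, now facing East
  F5: move forward 5, now at (x=9, y=7)
Final: (x=9, y=7), facing East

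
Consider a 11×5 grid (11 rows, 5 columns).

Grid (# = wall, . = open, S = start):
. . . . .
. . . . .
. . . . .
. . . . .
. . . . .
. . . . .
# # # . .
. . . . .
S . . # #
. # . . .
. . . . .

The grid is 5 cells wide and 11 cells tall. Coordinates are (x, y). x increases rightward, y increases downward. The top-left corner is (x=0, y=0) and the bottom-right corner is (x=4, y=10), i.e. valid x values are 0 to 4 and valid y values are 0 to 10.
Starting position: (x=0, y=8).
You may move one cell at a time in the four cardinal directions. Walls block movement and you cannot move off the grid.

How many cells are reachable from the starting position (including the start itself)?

Answer: Reachable cells: 49

Derivation:
BFS flood-fill from (x=0, y=8):
  Distance 0: (x=0, y=8)
  Distance 1: (x=0, y=7), (x=1, y=8), (x=0, y=9)
  Distance 2: (x=1, y=7), (x=2, y=8), (x=0, y=10)
  Distance 3: (x=2, y=7), (x=2, y=9), (x=1, y=10)
  Distance 4: (x=3, y=7), (x=3, y=9), (x=2, y=10)
  Distance 5: (x=3, y=6), (x=4, y=7), (x=4, y=9), (x=3, y=10)
  Distance 6: (x=3, y=5), (x=4, y=6), (x=4, y=10)
  Distance 7: (x=3, y=4), (x=2, y=5), (x=4, y=5)
  Distance 8: (x=3, y=3), (x=2, y=4), (x=4, y=4), (x=1, y=5)
  Distance 9: (x=3, y=2), (x=2, y=3), (x=4, y=3), (x=1, y=4), (x=0, y=5)
  Distance 10: (x=3, y=1), (x=2, y=2), (x=4, y=2), (x=1, y=3), (x=0, y=4)
  Distance 11: (x=3, y=0), (x=2, y=1), (x=4, y=1), (x=1, y=2), (x=0, y=3)
  Distance 12: (x=2, y=0), (x=4, y=0), (x=1, y=1), (x=0, y=2)
  Distance 13: (x=1, y=0), (x=0, y=1)
  Distance 14: (x=0, y=0)
Total reachable: 49 (grid has 49 open cells total)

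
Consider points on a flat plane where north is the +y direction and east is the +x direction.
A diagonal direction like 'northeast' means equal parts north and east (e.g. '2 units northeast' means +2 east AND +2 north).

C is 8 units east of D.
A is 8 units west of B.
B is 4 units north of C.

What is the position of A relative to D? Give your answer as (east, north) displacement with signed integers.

Place D at the origin (east=0, north=0).
  C is 8 units east of D: delta (east=+8, north=+0); C at (east=8, north=0).
  B is 4 units north of C: delta (east=+0, north=+4); B at (east=8, north=4).
  A is 8 units west of B: delta (east=-8, north=+0); A at (east=0, north=4).
Therefore A relative to D: (east=0, north=4).

Answer: A is at (east=0, north=4) relative to D.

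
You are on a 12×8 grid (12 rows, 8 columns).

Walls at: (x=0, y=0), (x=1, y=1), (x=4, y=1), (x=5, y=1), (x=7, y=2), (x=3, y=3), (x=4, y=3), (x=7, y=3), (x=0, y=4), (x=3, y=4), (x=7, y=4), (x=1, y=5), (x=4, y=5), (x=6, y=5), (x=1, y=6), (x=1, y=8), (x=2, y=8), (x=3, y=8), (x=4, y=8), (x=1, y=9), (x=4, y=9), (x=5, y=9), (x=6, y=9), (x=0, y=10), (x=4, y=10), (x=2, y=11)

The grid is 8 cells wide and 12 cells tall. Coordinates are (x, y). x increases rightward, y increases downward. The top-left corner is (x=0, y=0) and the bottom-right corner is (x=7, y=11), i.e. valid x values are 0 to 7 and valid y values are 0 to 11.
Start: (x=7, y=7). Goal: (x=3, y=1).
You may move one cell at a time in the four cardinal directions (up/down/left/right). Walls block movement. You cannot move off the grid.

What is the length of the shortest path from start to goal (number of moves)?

Answer: Shortest path length: 10

Derivation:
BFS from (x=7, y=7) until reaching (x=3, y=1):
  Distance 0: (x=7, y=7)
  Distance 1: (x=7, y=6), (x=6, y=7), (x=7, y=8)
  Distance 2: (x=7, y=5), (x=6, y=6), (x=5, y=7), (x=6, y=8), (x=7, y=9)
  Distance 3: (x=5, y=6), (x=4, y=7), (x=5, y=8), (x=7, y=10)
  Distance 4: (x=5, y=5), (x=4, y=6), (x=3, y=7), (x=6, y=10), (x=7, y=11)
  Distance 5: (x=5, y=4), (x=3, y=6), (x=2, y=7), (x=5, y=10), (x=6, y=11)
  Distance 6: (x=5, y=3), (x=4, y=4), (x=6, y=4), (x=3, y=5), (x=2, y=6), (x=1, y=7), (x=5, y=11)
  Distance 7: (x=5, y=2), (x=6, y=3), (x=2, y=5), (x=0, y=7), (x=4, y=11)
  Distance 8: (x=4, y=2), (x=6, y=2), (x=2, y=4), (x=0, y=6), (x=0, y=8), (x=3, y=11)
  Distance 9: (x=6, y=1), (x=3, y=2), (x=2, y=3), (x=1, y=4), (x=0, y=5), (x=0, y=9), (x=3, y=10)
  Distance 10: (x=6, y=0), (x=3, y=1), (x=7, y=1), (x=2, y=2), (x=1, y=3), (x=3, y=9), (x=2, y=10)  <- goal reached here
One shortest path (10 moves): (x=7, y=7) -> (x=6, y=7) -> (x=5, y=7) -> (x=5, y=6) -> (x=5, y=5) -> (x=5, y=4) -> (x=5, y=3) -> (x=5, y=2) -> (x=4, y=2) -> (x=3, y=2) -> (x=3, y=1)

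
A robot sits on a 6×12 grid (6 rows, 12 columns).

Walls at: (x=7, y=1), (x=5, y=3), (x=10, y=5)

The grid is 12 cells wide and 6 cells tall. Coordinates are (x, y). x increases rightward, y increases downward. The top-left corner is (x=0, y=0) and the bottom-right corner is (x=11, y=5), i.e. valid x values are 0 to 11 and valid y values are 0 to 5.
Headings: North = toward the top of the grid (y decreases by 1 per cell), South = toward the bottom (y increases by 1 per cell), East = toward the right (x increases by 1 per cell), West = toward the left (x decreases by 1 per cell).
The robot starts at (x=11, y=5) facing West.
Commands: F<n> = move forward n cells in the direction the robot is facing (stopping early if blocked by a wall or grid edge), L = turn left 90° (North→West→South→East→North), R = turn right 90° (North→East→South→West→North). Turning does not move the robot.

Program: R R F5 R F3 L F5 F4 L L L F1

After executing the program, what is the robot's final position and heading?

Start: (x=11, y=5), facing West
  R: turn right, now facing North
  R: turn right, now facing East
  F5: move forward 0/5 (blocked), now at (x=11, y=5)
  R: turn right, now facing South
  F3: move forward 0/3 (blocked), now at (x=11, y=5)
  L: turn left, now facing East
  F5: move forward 0/5 (blocked), now at (x=11, y=5)
  F4: move forward 0/4 (blocked), now at (x=11, y=5)
  L: turn left, now facing North
  L: turn left, now facing West
  L: turn left, now facing South
  F1: move forward 0/1 (blocked), now at (x=11, y=5)
Final: (x=11, y=5), facing South

Answer: Final position: (x=11, y=5), facing South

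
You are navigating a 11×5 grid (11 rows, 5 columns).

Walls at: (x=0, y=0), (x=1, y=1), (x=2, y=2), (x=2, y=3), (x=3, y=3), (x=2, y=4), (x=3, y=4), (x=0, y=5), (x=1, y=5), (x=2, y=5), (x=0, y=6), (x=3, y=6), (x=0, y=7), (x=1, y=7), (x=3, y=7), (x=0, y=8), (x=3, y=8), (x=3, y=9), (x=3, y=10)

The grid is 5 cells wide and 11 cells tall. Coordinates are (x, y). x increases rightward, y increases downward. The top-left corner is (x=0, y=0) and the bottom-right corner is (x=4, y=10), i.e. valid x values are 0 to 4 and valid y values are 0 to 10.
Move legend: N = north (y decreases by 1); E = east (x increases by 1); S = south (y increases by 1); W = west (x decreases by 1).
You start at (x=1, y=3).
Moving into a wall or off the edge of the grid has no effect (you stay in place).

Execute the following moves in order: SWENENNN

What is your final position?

Answer: Final position: (x=1, y=2)

Derivation:
Start: (x=1, y=3)
  S (south): (x=1, y=3) -> (x=1, y=4)
  W (west): (x=1, y=4) -> (x=0, y=4)
  E (east): (x=0, y=4) -> (x=1, y=4)
  N (north): (x=1, y=4) -> (x=1, y=3)
  E (east): blocked, stay at (x=1, y=3)
  N (north): (x=1, y=3) -> (x=1, y=2)
  N (north): blocked, stay at (x=1, y=2)
  N (north): blocked, stay at (x=1, y=2)
Final: (x=1, y=2)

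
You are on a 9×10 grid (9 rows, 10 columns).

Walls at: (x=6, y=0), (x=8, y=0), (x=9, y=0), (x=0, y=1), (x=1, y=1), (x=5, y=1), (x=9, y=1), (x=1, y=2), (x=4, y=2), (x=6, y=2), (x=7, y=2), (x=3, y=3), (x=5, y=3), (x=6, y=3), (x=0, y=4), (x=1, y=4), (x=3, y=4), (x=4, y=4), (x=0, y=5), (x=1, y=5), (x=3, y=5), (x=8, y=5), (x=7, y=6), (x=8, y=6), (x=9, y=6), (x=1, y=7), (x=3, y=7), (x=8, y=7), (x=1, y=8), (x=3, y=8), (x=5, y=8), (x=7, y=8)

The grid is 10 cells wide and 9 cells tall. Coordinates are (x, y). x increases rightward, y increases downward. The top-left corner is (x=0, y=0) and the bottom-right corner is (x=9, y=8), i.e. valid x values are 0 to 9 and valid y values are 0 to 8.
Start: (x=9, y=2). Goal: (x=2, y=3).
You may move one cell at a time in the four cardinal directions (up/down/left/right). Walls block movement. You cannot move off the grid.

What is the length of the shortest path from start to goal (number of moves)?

Answer: Shortest path length: 14

Derivation:
BFS from (x=9, y=2) until reaching (x=2, y=3):
  Distance 0: (x=9, y=2)
  Distance 1: (x=8, y=2), (x=9, y=3)
  Distance 2: (x=8, y=1), (x=8, y=3), (x=9, y=4)
  Distance 3: (x=7, y=1), (x=7, y=3), (x=8, y=4), (x=9, y=5)
  Distance 4: (x=7, y=0), (x=6, y=1), (x=7, y=4)
  Distance 5: (x=6, y=4), (x=7, y=5)
  Distance 6: (x=5, y=4), (x=6, y=5)
  Distance 7: (x=5, y=5), (x=6, y=6)
  Distance 8: (x=4, y=5), (x=5, y=6), (x=6, y=7)
  Distance 9: (x=4, y=6), (x=5, y=7), (x=7, y=7), (x=6, y=8)
  Distance 10: (x=3, y=6), (x=4, y=7)
  Distance 11: (x=2, y=6), (x=4, y=8)
  Distance 12: (x=2, y=5), (x=1, y=6), (x=2, y=7)
  Distance 13: (x=2, y=4), (x=0, y=6), (x=2, y=8)
  Distance 14: (x=2, y=3), (x=0, y=7)  <- goal reached here
One shortest path (14 moves): (x=9, y=2) -> (x=8, y=2) -> (x=8, y=3) -> (x=7, y=3) -> (x=7, y=4) -> (x=6, y=4) -> (x=5, y=4) -> (x=5, y=5) -> (x=4, y=5) -> (x=4, y=6) -> (x=3, y=6) -> (x=2, y=6) -> (x=2, y=5) -> (x=2, y=4) -> (x=2, y=3)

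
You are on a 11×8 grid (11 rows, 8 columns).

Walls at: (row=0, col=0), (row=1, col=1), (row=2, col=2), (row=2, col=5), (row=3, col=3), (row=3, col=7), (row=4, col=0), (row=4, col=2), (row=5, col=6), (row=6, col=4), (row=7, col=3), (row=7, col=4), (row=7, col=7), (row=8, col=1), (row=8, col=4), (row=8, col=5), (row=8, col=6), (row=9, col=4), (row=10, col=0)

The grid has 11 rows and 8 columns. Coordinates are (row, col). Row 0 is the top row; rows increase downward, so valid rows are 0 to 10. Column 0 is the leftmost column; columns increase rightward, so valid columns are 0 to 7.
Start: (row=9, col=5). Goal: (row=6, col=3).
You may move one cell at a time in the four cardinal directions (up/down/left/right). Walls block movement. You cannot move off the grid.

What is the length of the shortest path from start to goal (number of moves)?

Answer: Shortest path length: 9

Derivation:
BFS from (row=9, col=5) until reaching (row=6, col=3):
  Distance 0: (row=9, col=5)
  Distance 1: (row=9, col=6), (row=10, col=5)
  Distance 2: (row=9, col=7), (row=10, col=4), (row=10, col=6)
  Distance 3: (row=8, col=7), (row=10, col=3), (row=10, col=7)
  Distance 4: (row=9, col=3), (row=10, col=2)
  Distance 5: (row=8, col=3), (row=9, col=2), (row=10, col=1)
  Distance 6: (row=8, col=2), (row=9, col=1)
  Distance 7: (row=7, col=2), (row=9, col=0)
  Distance 8: (row=6, col=2), (row=7, col=1), (row=8, col=0)
  Distance 9: (row=5, col=2), (row=6, col=1), (row=6, col=3), (row=7, col=0)  <- goal reached here
One shortest path (9 moves): (row=9, col=5) -> (row=10, col=5) -> (row=10, col=4) -> (row=10, col=3) -> (row=10, col=2) -> (row=9, col=2) -> (row=8, col=2) -> (row=7, col=2) -> (row=6, col=2) -> (row=6, col=3)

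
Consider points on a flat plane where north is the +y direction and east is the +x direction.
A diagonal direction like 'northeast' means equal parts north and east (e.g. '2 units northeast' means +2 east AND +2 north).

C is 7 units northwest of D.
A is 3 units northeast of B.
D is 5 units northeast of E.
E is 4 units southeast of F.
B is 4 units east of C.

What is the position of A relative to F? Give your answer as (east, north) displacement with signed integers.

Place F at the origin (east=0, north=0).
  E is 4 units southeast of F: delta (east=+4, north=-4); E at (east=4, north=-4).
  D is 5 units northeast of E: delta (east=+5, north=+5); D at (east=9, north=1).
  C is 7 units northwest of D: delta (east=-7, north=+7); C at (east=2, north=8).
  B is 4 units east of C: delta (east=+4, north=+0); B at (east=6, north=8).
  A is 3 units northeast of B: delta (east=+3, north=+3); A at (east=9, north=11).
Therefore A relative to F: (east=9, north=11).

Answer: A is at (east=9, north=11) relative to F.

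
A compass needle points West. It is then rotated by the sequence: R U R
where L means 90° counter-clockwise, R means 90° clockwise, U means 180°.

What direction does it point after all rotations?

Answer: Final heading: West

Derivation:
Start: West
  R (right (90° clockwise)) -> North
  U (U-turn (180°)) -> South
  R (right (90° clockwise)) -> West
Final: West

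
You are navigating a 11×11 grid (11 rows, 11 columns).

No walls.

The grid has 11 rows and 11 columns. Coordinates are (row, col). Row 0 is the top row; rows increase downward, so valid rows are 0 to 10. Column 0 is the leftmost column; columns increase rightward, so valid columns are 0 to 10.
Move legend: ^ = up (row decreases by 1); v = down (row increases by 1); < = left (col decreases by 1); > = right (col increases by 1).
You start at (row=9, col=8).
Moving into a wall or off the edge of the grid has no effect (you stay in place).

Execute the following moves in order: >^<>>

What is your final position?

Start: (row=9, col=8)
  > (right): (row=9, col=8) -> (row=9, col=9)
  ^ (up): (row=9, col=9) -> (row=8, col=9)
  < (left): (row=8, col=9) -> (row=8, col=8)
  > (right): (row=8, col=8) -> (row=8, col=9)
  > (right): (row=8, col=9) -> (row=8, col=10)
Final: (row=8, col=10)

Answer: Final position: (row=8, col=10)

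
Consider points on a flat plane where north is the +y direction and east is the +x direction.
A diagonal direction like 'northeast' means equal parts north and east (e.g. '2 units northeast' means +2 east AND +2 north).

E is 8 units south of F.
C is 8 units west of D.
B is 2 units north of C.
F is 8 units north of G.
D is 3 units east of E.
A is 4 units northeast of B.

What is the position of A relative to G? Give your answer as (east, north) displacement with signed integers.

Place G at the origin (east=0, north=0).
  F is 8 units north of G: delta (east=+0, north=+8); F at (east=0, north=8).
  E is 8 units south of F: delta (east=+0, north=-8); E at (east=0, north=0).
  D is 3 units east of E: delta (east=+3, north=+0); D at (east=3, north=0).
  C is 8 units west of D: delta (east=-8, north=+0); C at (east=-5, north=0).
  B is 2 units north of C: delta (east=+0, north=+2); B at (east=-5, north=2).
  A is 4 units northeast of B: delta (east=+4, north=+4); A at (east=-1, north=6).
Therefore A relative to G: (east=-1, north=6).

Answer: A is at (east=-1, north=6) relative to G.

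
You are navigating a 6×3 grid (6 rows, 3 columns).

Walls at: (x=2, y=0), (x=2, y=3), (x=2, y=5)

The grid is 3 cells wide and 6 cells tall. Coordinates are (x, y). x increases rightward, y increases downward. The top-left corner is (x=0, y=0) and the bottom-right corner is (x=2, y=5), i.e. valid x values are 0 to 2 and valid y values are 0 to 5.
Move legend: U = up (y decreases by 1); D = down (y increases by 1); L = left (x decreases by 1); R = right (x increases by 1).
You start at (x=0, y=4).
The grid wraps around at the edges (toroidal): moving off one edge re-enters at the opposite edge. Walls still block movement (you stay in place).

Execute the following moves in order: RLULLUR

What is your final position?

Answer: Final position: (x=1, y=2)

Derivation:
Start: (x=0, y=4)
  R (right): (x=0, y=4) -> (x=1, y=4)
  L (left): (x=1, y=4) -> (x=0, y=4)
  U (up): (x=0, y=4) -> (x=0, y=3)
  L (left): blocked, stay at (x=0, y=3)
  L (left): blocked, stay at (x=0, y=3)
  U (up): (x=0, y=3) -> (x=0, y=2)
  R (right): (x=0, y=2) -> (x=1, y=2)
Final: (x=1, y=2)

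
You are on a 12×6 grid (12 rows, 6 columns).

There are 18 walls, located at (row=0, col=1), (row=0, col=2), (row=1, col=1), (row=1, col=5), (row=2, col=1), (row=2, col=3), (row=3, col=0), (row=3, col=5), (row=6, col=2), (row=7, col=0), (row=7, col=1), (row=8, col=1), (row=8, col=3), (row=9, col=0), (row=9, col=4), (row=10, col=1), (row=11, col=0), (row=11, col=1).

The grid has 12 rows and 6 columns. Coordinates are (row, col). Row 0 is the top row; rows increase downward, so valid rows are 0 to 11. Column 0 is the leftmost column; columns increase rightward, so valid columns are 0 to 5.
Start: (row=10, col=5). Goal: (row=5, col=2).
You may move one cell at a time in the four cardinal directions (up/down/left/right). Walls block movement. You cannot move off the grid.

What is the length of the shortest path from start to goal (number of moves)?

BFS from (row=10, col=5) until reaching (row=5, col=2):
  Distance 0: (row=10, col=5)
  Distance 1: (row=9, col=5), (row=10, col=4), (row=11, col=5)
  Distance 2: (row=8, col=5), (row=10, col=3), (row=11, col=4)
  Distance 3: (row=7, col=5), (row=8, col=4), (row=9, col=3), (row=10, col=2), (row=11, col=3)
  Distance 4: (row=6, col=5), (row=7, col=4), (row=9, col=2), (row=11, col=2)
  Distance 5: (row=5, col=5), (row=6, col=4), (row=7, col=3), (row=8, col=2), (row=9, col=1)
  Distance 6: (row=4, col=5), (row=5, col=4), (row=6, col=3), (row=7, col=2)
  Distance 7: (row=4, col=4), (row=5, col=3)
  Distance 8: (row=3, col=4), (row=4, col=3), (row=5, col=2)  <- goal reached here
One shortest path (8 moves): (row=10, col=5) -> (row=9, col=5) -> (row=8, col=5) -> (row=8, col=4) -> (row=7, col=4) -> (row=7, col=3) -> (row=6, col=3) -> (row=5, col=3) -> (row=5, col=2)

Answer: Shortest path length: 8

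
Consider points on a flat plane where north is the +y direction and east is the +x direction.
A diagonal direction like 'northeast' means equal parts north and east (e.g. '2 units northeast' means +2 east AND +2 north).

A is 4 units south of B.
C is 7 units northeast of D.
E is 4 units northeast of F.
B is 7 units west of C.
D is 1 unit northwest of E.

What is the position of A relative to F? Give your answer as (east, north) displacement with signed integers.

Answer: A is at (east=3, north=8) relative to F.

Derivation:
Place F at the origin (east=0, north=0).
  E is 4 units northeast of F: delta (east=+4, north=+4); E at (east=4, north=4).
  D is 1 unit northwest of E: delta (east=-1, north=+1); D at (east=3, north=5).
  C is 7 units northeast of D: delta (east=+7, north=+7); C at (east=10, north=12).
  B is 7 units west of C: delta (east=-7, north=+0); B at (east=3, north=12).
  A is 4 units south of B: delta (east=+0, north=-4); A at (east=3, north=8).
Therefore A relative to F: (east=3, north=8).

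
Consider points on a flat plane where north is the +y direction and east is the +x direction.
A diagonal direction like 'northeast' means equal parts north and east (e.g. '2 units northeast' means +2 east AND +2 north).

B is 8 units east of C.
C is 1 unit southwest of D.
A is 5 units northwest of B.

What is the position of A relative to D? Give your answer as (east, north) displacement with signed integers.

Answer: A is at (east=2, north=4) relative to D.

Derivation:
Place D at the origin (east=0, north=0).
  C is 1 unit southwest of D: delta (east=-1, north=-1); C at (east=-1, north=-1).
  B is 8 units east of C: delta (east=+8, north=+0); B at (east=7, north=-1).
  A is 5 units northwest of B: delta (east=-5, north=+5); A at (east=2, north=4).
Therefore A relative to D: (east=2, north=4).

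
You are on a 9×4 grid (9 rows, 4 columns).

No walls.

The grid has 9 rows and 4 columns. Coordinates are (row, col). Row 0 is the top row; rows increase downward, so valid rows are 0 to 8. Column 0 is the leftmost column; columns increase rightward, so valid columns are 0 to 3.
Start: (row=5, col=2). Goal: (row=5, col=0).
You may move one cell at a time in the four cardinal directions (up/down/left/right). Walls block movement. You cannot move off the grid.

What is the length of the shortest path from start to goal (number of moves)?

BFS from (row=5, col=2) until reaching (row=5, col=0):
  Distance 0: (row=5, col=2)
  Distance 1: (row=4, col=2), (row=5, col=1), (row=5, col=3), (row=6, col=2)
  Distance 2: (row=3, col=2), (row=4, col=1), (row=4, col=3), (row=5, col=0), (row=6, col=1), (row=6, col=3), (row=7, col=2)  <- goal reached here
One shortest path (2 moves): (row=5, col=2) -> (row=5, col=1) -> (row=5, col=0)

Answer: Shortest path length: 2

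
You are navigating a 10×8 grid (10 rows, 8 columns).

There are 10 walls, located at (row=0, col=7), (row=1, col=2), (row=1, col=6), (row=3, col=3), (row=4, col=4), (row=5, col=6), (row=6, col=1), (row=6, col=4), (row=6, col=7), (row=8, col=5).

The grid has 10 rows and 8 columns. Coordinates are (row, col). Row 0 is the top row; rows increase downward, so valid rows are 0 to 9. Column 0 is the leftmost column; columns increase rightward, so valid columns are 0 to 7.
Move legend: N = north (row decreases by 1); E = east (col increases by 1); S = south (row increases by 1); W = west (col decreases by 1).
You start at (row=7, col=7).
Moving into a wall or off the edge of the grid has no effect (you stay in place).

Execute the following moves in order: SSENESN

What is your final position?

Answer: Final position: (row=8, col=7)

Derivation:
Start: (row=7, col=7)
  S (south): (row=7, col=7) -> (row=8, col=7)
  S (south): (row=8, col=7) -> (row=9, col=7)
  E (east): blocked, stay at (row=9, col=7)
  N (north): (row=9, col=7) -> (row=8, col=7)
  E (east): blocked, stay at (row=8, col=7)
  S (south): (row=8, col=7) -> (row=9, col=7)
  N (north): (row=9, col=7) -> (row=8, col=7)
Final: (row=8, col=7)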